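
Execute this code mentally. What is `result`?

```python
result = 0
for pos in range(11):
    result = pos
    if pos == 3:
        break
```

Let's trace through this code step by step.

Initialize: result = 0
Entering loop: for pos in range(11):

After execution: result = 3
3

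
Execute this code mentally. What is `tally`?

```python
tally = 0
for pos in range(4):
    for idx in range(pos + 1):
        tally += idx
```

Let's trace through this code step by step.

Initialize: tally = 0
Entering loop: for pos in range(4):

After execution: tally = 10
10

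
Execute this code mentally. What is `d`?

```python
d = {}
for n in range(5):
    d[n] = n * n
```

Let's trace through this code step by step.

Initialize: d = {}
Entering loop: for n in range(5):

After execution: d = {0: 0, 1: 1, 2: 4, 3: 9, 4: 16}
{0: 0, 1: 1, 2: 4, 3: 9, 4: 16}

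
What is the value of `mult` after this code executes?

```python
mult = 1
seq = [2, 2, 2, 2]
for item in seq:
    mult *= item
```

Let's trace through this code step by step.

Initialize: mult = 1
Initialize: seq = [2, 2, 2, 2]
Entering loop: for item in seq:

After execution: mult = 16
16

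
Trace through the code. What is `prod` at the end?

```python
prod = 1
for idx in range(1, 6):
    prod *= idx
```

Let's trace through this code step by step.

Initialize: prod = 1
Entering loop: for idx in range(1, 6):

After execution: prod = 120
120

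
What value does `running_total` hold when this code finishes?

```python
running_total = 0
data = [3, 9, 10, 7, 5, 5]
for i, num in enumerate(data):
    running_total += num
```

Let's trace through this code step by step.

Initialize: running_total = 0
Initialize: data = [3, 9, 10, 7, 5, 5]
Entering loop: for i, num in enumerate(data):

After execution: running_total = 39
39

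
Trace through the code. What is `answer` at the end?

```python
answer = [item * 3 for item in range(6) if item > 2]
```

Let's trace through this code step by step.

Initialize: answer = [item * 3 for item in range(6) if item > 2]

After execution: answer = [9, 12, 15]
[9, 12, 15]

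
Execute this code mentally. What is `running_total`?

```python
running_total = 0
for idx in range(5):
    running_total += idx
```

Let's trace through this code step by step.

Initialize: running_total = 0
Entering loop: for idx in range(5):

After execution: running_total = 10
10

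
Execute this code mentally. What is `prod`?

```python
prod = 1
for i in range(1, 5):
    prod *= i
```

Let's trace through this code step by step.

Initialize: prod = 1
Entering loop: for i in range(1, 5):

After execution: prod = 24
24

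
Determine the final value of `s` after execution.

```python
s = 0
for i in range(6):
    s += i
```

Let's trace through this code step by step.

Initialize: s = 0
Entering loop: for i in range(6):

After execution: s = 15
15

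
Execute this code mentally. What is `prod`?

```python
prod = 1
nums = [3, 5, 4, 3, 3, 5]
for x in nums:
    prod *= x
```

Let's trace through this code step by step.

Initialize: prod = 1
Initialize: nums = [3, 5, 4, 3, 3, 5]
Entering loop: for x in nums:

After execution: prod = 2700
2700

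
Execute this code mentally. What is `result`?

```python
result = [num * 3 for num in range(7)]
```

Let's trace through this code step by step.

Initialize: result = [num * 3 for num in range(7)]

After execution: result = [0, 3, 6, 9, 12, 15, 18]
[0, 3, 6, 9, 12, 15, 18]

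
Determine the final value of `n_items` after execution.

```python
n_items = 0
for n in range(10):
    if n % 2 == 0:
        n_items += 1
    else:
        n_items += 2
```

Let's trace through this code step by step.

Initialize: n_items = 0
Entering loop: for n in range(10):

After execution: n_items = 15
15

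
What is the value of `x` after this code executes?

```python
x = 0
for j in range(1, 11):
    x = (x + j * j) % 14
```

Let's trace through this code step by step.

Initialize: x = 0
Entering loop: for j in range(1, 11):

After execution: x = 7
7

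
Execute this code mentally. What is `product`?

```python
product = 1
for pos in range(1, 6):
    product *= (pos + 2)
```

Let's trace through this code step by step.

Initialize: product = 1
Entering loop: for pos in range(1, 6):

After execution: product = 2520
2520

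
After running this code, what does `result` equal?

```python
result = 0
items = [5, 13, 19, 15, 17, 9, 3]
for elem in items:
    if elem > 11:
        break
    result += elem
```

Let's trace through this code step by step.

Initialize: result = 0
Initialize: items = [5, 13, 19, 15, 17, 9, 3]
Entering loop: for elem in items:

After execution: result = 5
5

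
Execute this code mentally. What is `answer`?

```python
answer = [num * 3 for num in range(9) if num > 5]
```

Let's trace through this code step by step.

Initialize: answer = [num * 3 for num in range(9) if num > 5]

After execution: answer = [18, 21, 24]
[18, 21, 24]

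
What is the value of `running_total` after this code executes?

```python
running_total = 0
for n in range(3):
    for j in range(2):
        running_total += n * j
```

Let's trace through this code step by step.

Initialize: running_total = 0
Entering loop: for n in range(3):

After execution: running_total = 3
3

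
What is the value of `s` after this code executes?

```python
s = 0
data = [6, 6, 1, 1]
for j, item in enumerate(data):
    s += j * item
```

Let's trace through this code step by step.

Initialize: s = 0
Initialize: data = [6, 6, 1, 1]
Entering loop: for j, item in enumerate(data):

After execution: s = 11
11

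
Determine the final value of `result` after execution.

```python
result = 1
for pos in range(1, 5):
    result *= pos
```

Let's trace through this code step by step.

Initialize: result = 1
Entering loop: for pos in range(1, 5):

After execution: result = 24
24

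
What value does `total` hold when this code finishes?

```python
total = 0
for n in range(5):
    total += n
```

Let's trace through this code step by step.

Initialize: total = 0
Entering loop: for n in range(5):

After execution: total = 10
10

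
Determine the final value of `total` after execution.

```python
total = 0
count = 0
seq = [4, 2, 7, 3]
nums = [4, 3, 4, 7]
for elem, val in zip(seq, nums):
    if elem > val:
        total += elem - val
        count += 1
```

Let's trace through this code step by step.

Initialize: total = 0
Initialize: count = 0
Initialize: seq = [4, 2, 7, 3]
Initialize: nums = [4, 3, 4, 7]
Entering loop: for elem, val in zip(seq, nums):

After execution: total = 3
3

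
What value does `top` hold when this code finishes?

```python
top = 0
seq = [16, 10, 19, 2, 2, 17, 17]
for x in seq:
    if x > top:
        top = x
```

Let's trace through this code step by step.

Initialize: top = 0
Initialize: seq = [16, 10, 19, 2, 2, 17, 17]
Entering loop: for x in seq:

After execution: top = 19
19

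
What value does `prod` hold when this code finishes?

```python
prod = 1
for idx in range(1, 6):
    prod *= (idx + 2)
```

Let's trace through this code step by step.

Initialize: prod = 1
Entering loop: for idx in range(1, 6):

After execution: prod = 2520
2520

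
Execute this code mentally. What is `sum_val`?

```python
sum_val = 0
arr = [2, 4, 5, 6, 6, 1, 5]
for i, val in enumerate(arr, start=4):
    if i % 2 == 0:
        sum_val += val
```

Let's trace through this code step by step.

Initialize: sum_val = 0
Initialize: arr = [2, 4, 5, 6, 6, 1, 5]
Entering loop: for i, val in enumerate(arr, start=4):

After execution: sum_val = 18
18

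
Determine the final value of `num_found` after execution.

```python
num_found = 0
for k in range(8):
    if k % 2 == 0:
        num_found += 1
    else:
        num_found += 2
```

Let's trace through this code step by step.

Initialize: num_found = 0
Entering loop: for k in range(8):

After execution: num_found = 12
12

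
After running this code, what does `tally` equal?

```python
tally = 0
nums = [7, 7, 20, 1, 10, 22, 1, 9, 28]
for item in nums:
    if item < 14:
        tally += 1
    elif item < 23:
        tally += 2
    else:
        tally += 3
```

Let's trace through this code step by step.

Initialize: tally = 0
Initialize: nums = [7, 7, 20, 1, 10, 22, 1, 9, 28]
Entering loop: for item in nums:

After execution: tally = 13
13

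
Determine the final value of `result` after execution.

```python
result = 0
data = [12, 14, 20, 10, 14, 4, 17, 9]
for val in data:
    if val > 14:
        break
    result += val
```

Let's trace through this code step by step.

Initialize: result = 0
Initialize: data = [12, 14, 20, 10, 14, 4, 17, 9]
Entering loop: for val in data:

After execution: result = 26
26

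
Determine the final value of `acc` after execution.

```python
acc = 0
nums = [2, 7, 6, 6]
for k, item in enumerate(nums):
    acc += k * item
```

Let's trace through this code step by step.

Initialize: acc = 0
Initialize: nums = [2, 7, 6, 6]
Entering loop: for k, item in enumerate(nums):

After execution: acc = 37
37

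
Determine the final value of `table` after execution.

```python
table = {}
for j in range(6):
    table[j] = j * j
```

Let's trace through this code step by step.

Initialize: table = {}
Entering loop: for j in range(6):

After execution: table = {0: 0, 1: 1, 2: 4, 3: 9, 4: 16, 5: 25}
{0: 0, 1: 1, 2: 4, 3: 9, 4: 16, 5: 25}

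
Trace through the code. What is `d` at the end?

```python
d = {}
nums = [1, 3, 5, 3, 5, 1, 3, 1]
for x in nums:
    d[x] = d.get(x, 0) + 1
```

Let's trace through this code step by step.

Initialize: d = {}
Initialize: nums = [1, 3, 5, 3, 5, 1, 3, 1]
Entering loop: for x in nums:

After execution: d = {1: 3, 3: 3, 5: 2}
{1: 3, 3: 3, 5: 2}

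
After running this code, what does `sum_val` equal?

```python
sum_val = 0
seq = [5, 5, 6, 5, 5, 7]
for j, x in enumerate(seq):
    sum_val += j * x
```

Let's trace through this code step by step.

Initialize: sum_val = 0
Initialize: seq = [5, 5, 6, 5, 5, 7]
Entering loop: for j, x in enumerate(seq):

After execution: sum_val = 87
87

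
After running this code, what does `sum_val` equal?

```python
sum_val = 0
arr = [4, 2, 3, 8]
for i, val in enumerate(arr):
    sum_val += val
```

Let's trace through this code step by step.

Initialize: sum_val = 0
Initialize: arr = [4, 2, 3, 8]
Entering loop: for i, val in enumerate(arr):

After execution: sum_val = 17
17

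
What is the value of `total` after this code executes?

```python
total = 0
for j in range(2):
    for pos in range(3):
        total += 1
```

Let's trace through this code step by step.

Initialize: total = 0
Entering loop: for j in range(2):

After execution: total = 6
6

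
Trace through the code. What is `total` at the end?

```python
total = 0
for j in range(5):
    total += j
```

Let's trace through this code step by step.

Initialize: total = 0
Entering loop: for j in range(5):

After execution: total = 10
10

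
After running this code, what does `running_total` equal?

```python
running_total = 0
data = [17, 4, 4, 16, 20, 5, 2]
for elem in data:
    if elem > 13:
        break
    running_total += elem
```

Let's trace through this code step by step.

Initialize: running_total = 0
Initialize: data = [17, 4, 4, 16, 20, 5, 2]
Entering loop: for elem in data:

After execution: running_total = 0
0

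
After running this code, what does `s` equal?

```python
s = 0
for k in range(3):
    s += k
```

Let's trace through this code step by step.

Initialize: s = 0
Entering loop: for k in range(3):

After execution: s = 3
3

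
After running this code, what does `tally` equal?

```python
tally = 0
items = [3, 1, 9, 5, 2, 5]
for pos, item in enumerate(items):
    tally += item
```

Let's trace through this code step by step.

Initialize: tally = 0
Initialize: items = [3, 1, 9, 5, 2, 5]
Entering loop: for pos, item in enumerate(items):

After execution: tally = 25
25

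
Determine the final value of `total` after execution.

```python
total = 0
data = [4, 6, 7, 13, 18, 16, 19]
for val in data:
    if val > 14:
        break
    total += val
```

Let's trace through this code step by step.

Initialize: total = 0
Initialize: data = [4, 6, 7, 13, 18, 16, 19]
Entering loop: for val in data:

After execution: total = 30
30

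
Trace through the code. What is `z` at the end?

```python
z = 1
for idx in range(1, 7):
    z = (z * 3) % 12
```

Let's trace through this code step by step.

Initialize: z = 1
Entering loop: for idx in range(1, 7):

After execution: z = 9
9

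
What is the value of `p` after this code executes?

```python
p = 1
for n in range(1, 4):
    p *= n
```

Let's trace through this code step by step.

Initialize: p = 1
Entering loop: for n in range(1, 4):

After execution: p = 6
6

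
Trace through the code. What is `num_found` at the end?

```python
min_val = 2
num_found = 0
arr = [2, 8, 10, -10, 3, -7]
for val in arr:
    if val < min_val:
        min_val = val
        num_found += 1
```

Let's trace through this code step by step.

Initialize: min_val = 2
Initialize: num_found = 0
Initialize: arr = [2, 8, 10, -10, 3, -7]
Entering loop: for val in arr:

After execution: num_found = 1
1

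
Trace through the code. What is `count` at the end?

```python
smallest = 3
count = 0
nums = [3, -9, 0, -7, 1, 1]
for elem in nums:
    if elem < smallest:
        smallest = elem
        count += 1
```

Let's trace through this code step by step.

Initialize: smallest = 3
Initialize: count = 0
Initialize: nums = [3, -9, 0, -7, 1, 1]
Entering loop: for elem in nums:

After execution: count = 1
1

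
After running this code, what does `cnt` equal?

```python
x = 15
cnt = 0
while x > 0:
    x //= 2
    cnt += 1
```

Let's trace through this code step by step.

Initialize: x = 15
Initialize: cnt = 0
Entering loop: while x > 0:

After execution: cnt = 4
4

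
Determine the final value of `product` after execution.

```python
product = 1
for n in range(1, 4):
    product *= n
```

Let's trace through this code step by step.

Initialize: product = 1
Entering loop: for n in range(1, 4):

After execution: product = 6
6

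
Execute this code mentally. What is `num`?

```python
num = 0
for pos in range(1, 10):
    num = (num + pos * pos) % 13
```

Let's trace through this code step by step.

Initialize: num = 0
Entering loop: for pos in range(1, 10):

After execution: num = 12
12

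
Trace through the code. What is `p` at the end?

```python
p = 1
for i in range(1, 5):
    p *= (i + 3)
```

Let's trace through this code step by step.

Initialize: p = 1
Entering loop: for i in range(1, 5):

After execution: p = 840
840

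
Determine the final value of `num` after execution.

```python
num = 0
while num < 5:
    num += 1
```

Let's trace through this code step by step.

Initialize: num = 0
Entering loop: while num < 5:

After execution: num = 5
5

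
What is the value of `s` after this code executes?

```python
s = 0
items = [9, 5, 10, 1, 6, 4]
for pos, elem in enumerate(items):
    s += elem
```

Let's trace through this code step by step.

Initialize: s = 0
Initialize: items = [9, 5, 10, 1, 6, 4]
Entering loop: for pos, elem in enumerate(items):

After execution: s = 35
35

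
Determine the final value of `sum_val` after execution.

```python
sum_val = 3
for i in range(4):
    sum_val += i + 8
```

Let's trace through this code step by step.

Initialize: sum_val = 3
Entering loop: for i in range(4):

After execution: sum_val = 41
41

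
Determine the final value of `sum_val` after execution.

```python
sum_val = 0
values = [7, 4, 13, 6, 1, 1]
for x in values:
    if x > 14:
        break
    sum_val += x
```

Let's trace through this code step by step.

Initialize: sum_val = 0
Initialize: values = [7, 4, 13, 6, 1, 1]
Entering loop: for x in values:

After execution: sum_val = 32
32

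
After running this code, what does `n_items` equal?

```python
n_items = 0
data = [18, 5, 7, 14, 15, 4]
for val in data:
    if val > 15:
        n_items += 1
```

Let's trace through this code step by step.

Initialize: n_items = 0
Initialize: data = [18, 5, 7, 14, 15, 4]
Entering loop: for val in data:

After execution: n_items = 1
1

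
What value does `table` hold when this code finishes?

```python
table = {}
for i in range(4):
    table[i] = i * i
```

Let's trace through this code step by step.

Initialize: table = {}
Entering loop: for i in range(4):

After execution: table = {0: 0, 1: 1, 2: 4, 3: 9}
{0: 0, 1: 1, 2: 4, 3: 9}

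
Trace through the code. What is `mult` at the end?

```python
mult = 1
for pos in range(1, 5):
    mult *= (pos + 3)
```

Let's trace through this code step by step.

Initialize: mult = 1
Entering loop: for pos in range(1, 5):

After execution: mult = 840
840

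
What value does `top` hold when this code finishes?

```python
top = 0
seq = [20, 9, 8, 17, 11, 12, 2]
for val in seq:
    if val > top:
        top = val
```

Let's trace through this code step by step.

Initialize: top = 0
Initialize: seq = [20, 9, 8, 17, 11, 12, 2]
Entering loop: for val in seq:

After execution: top = 20
20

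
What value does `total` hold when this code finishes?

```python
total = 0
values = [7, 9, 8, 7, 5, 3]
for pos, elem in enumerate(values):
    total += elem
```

Let's trace through this code step by step.

Initialize: total = 0
Initialize: values = [7, 9, 8, 7, 5, 3]
Entering loop: for pos, elem in enumerate(values):

After execution: total = 39
39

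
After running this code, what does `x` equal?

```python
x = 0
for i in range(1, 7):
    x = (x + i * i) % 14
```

Let's trace through this code step by step.

Initialize: x = 0
Entering loop: for i in range(1, 7):

After execution: x = 7
7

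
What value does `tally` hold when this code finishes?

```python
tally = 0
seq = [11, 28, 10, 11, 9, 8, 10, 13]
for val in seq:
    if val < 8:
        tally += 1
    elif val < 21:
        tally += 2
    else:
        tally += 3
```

Let's trace through this code step by step.

Initialize: tally = 0
Initialize: seq = [11, 28, 10, 11, 9, 8, 10, 13]
Entering loop: for val in seq:

After execution: tally = 17
17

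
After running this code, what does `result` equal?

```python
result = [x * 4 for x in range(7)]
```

Let's trace through this code step by step.

Initialize: result = [x * 4 for x in range(7)]

After execution: result = [0, 4, 8, 12, 16, 20, 24]
[0, 4, 8, 12, 16, 20, 24]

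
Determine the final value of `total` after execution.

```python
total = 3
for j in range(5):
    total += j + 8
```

Let's trace through this code step by step.

Initialize: total = 3
Entering loop: for j in range(5):

After execution: total = 53
53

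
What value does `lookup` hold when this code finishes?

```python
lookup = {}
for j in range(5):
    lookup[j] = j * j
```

Let's trace through this code step by step.

Initialize: lookup = {}
Entering loop: for j in range(5):

After execution: lookup = {0: 0, 1: 1, 2: 4, 3: 9, 4: 16}
{0: 0, 1: 1, 2: 4, 3: 9, 4: 16}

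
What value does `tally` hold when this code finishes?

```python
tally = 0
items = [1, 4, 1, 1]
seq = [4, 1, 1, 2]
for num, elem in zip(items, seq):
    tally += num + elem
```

Let's trace through this code step by step.

Initialize: tally = 0
Initialize: items = [1, 4, 1, 1]
Initialize: seq = [4, 1, 1, 2]
Entering loop: for num, elem in zip(items, seq):

After execution: tally = 15
15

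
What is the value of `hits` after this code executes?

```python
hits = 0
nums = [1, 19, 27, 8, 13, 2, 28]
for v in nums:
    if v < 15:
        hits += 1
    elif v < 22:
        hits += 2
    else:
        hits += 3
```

Let's trace through this code step by step.

Initialize: hits = 0
Initialize: nums = [1, 19, 27, 8, 13, 2, 28]
Entering loop: for v in nums:

After execution: hits = 12
12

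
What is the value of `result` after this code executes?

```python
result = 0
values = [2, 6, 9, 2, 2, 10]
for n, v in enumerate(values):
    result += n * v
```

Let's trace through this code step by step.

Initialize: result = 0
Initialize: values = [2, 6, 9, 2, 2, 10]
Entering loop: for n, v in enumerate(values):

After execution: result = 88
88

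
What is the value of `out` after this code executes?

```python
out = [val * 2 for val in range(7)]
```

Let's trace through this code step by step.

Initialize: out = [val * 2 for val in range(7)]

After execution: out = [0, 2, 4, 6, 8, 10, 12]
[0, 2, 4, 6, 8, 10, 12]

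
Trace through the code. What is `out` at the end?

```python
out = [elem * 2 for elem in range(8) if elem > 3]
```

Let's trace through this code step by step.

Initialize: out = [elem * 2 for elem in range(8) if elem > 3]

After execution: out = [8, 10, 12, 14]
[8, 10, 12, 14]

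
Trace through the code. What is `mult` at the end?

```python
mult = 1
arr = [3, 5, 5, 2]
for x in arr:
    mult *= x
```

Let's trace through this code step by step.

Initialize: mult = 1
Initialize: arr = [3, 5, 5, 2]
Entering loop: for x in arr:

After execution: mult = 150
150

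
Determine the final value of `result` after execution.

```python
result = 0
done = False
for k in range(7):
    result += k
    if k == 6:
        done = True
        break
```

Let's trace through this code step by step.

Initialize: result = 0
Initialize: done = False
Entering loop: for k in range(7):

After execution: result = 21
21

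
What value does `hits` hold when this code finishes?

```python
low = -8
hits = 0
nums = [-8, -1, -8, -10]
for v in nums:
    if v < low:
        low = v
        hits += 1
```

Let's trace through this code step by step.

Initialize: low = -8
Initialize: hits = 0
Initialize: nums = [-8, -1, -8, -10]
Entering loop: for v in nums:

After execution: hits = 1
1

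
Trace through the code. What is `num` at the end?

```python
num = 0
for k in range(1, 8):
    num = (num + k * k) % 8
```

Let's trace through this code step by step.

Initialize: num = 0
Entering loop: for k in range(1, 8):

After execution: num = 4
4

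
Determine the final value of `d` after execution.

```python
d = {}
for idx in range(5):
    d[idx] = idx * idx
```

Let's trace through this code step by step.

Initialize: d = {}
Entering loop: for idx in range(5):

After execution: d = {0: 0, 1: 1, 2: 4, 3: 9, 4: 16}
{0: 0, 1: 1, 2: 4, 3: 9, 4: 16}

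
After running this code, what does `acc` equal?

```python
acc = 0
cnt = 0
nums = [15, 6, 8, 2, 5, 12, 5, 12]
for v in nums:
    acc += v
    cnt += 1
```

Let's trace through this code step by step.

Initialize: acc = 0
Initialize: cnt = 0
Initialize: nums = [15, 6, 8, 2, 5, 12, 5, 12]
Entering loop: for v in nums:

After execution: acc = 65
65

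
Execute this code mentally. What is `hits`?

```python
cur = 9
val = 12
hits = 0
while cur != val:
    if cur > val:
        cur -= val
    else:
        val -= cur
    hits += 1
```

Let's trace through this code step by step.

Initialize: cur = 9
Initialize: val = 12
Initialize: hits = 0
Entering loop: while cur != val:

After execution: hits = 3
3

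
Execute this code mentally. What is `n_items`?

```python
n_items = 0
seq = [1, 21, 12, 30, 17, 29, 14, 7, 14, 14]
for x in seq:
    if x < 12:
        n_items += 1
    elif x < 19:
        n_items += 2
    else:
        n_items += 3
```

Let's trace through this code step by step.

Initialize: n_items = 0
Initialize: seq = [1, 21, 12, 30, 17, 29, 14, 7, 14, 14]
Entering loop: for x in seq:

After execution: n_items = 21
21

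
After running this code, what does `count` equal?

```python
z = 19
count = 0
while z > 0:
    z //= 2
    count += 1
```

Let's trace through this code step by step.

Initialize: z = 19
Initialize: count = 0
Entering loop: while z > 0:

After execution: count = 5
5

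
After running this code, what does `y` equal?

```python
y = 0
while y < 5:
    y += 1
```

Let's trace through this code step by step.

Initialize: y = 0
Entering loop: while y < 5:

After execution: y = 5
5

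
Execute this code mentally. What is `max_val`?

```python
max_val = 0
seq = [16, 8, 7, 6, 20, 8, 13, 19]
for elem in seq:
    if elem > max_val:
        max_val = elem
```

Let's trace through this code step by step.

Initialize: max_val = 0
Initialize: seq = [16, 8, 7, 6, 20, 8, 13, 19]
Entering loop: for elem in seq:

After execution: max_val = 20
20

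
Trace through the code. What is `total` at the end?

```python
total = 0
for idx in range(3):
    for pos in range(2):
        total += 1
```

Let's trace through this code step by step.

Initialize: total = 0
Entering loop: for idx in range(3):

After execution: total = 6
6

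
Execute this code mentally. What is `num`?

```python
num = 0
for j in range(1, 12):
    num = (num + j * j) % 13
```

Let's trace through this code step by step.

Initialize: num = 0
Entering loop: for j in range(1, 12):

After execution: num = 12
12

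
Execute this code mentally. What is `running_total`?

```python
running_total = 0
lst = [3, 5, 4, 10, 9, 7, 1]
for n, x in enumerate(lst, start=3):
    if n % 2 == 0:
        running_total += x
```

Let's trace through this code step by step.

Initialize: running_total = 0
Initialize: lst = [3, 5, 4, 10, 9, 7, 1]
Entering loop: for n, x in enumerate(lst, start=3):

After execution: running_total = 22
22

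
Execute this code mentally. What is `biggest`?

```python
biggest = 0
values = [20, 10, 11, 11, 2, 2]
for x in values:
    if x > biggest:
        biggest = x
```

Let's trace through this code step by step.

Initialize: biggest = 0
Initialize: values = [20, 10, 11, 11, 2, 2]
Entering loop: for x in values:

After execution: biggest = 20
20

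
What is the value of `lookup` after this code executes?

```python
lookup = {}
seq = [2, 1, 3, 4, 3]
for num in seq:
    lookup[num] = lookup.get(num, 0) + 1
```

Let's trace through this code step by step.

Initialize: lookup = {}
Initialize: seq = [2, 1, 3, 4, 3]
Entering loop: for num in seq:

After execution: lookup = {2: 1, 1: 1, 3: 2, 4: 1}
{2: 1, 1: 1, 3: 2, 4: 1}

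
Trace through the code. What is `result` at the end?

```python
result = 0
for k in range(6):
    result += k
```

Let's trace through this code step by step.

Initialize: result = 0
Entering loop: for k in range(6):

After execution: result = 15
15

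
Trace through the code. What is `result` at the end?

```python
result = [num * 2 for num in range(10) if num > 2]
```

Let's trace through this code step by step.

Initialize: result = [num * 2 for num in range(10) if num > 2]

After execution: result = [6, 8, 10, 12, 14, 16, 18]
[6, 8, 10, 12, 14, 16, 18]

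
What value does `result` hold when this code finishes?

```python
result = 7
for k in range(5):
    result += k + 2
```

Let's trace through this code step by step.

Initialize: result = 7
Entering loop: for k in range(5):

After execution: result = 27
27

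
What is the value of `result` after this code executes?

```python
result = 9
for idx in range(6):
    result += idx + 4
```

Let's trace through this code step by step.

Initialize: result = 9
Entering loop: for idx in range(6):

After execution: result = 48
48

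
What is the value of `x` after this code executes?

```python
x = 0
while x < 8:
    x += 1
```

Let's trace through this code step by step.

Initialize: x = 0
Entering loop: while x < 8:

After execution: x = 8
8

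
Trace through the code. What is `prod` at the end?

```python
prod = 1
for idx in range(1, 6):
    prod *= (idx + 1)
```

Let's trace through this code step by step.

Initialize: prod = 1
Entering loop: for idx in range(1, 6):

After execution: prod = 720
720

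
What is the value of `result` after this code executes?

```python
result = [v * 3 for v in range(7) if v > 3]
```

Let's trace through this code step by step.

Initialize: result = [v * 3 for v in range(7) if v > 3]

After execution: result = [12, 15, 18]
[12, 15, 18]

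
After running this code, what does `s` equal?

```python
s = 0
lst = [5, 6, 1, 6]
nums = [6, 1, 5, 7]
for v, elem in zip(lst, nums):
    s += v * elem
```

Let's trace through this code step by step.

Initialize: s = 0
Initialize: lst = [5, 6, 1, 6]
Initialize: nums = [6, 1, 5, 7]
Entering loop: for v, elem in zip(lst, nums):

After execution: s = 83
83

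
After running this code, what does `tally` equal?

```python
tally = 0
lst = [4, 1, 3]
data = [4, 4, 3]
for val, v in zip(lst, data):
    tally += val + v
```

Let's trace through this code step by step.

Initialize: tally = 0
Initialize: lst = [4, 1, 3]
Initialize: data = [4, 4, 3]
Entering loop: for val, v in zip(lst, data):

After execution: tally = 19
19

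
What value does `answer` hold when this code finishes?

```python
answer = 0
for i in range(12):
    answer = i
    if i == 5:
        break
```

Let's trace through this code step by step.

Initialize: answer = 0
Entering loop: for i in range(12):

After execution: answer = 5
5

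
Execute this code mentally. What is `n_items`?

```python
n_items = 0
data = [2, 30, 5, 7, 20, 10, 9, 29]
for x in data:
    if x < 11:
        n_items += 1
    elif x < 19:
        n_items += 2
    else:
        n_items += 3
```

Let's trace through this code step by step.

Initialize: n_items = 0
Initialize: data = [2, 30, 5, 7, 20, 10, 9, 29]
Entering loop: for x in data:

After execution: n_items = 14
14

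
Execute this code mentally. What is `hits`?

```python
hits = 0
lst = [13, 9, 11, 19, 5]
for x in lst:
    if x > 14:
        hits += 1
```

Let's trace through this code step by step.

Initialize: hits = 0
Initialize: lst = [13, 9, 11, 19, 5]
Entering loop: for x in lst:

After execution: hits = 1
1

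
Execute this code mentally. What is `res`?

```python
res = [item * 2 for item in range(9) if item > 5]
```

Let's trace through this code step by step.

Initialize: res = [item * 2 for item in range(9) if item > 5]

After execution: res = [12, 14, 16]
[12, 14, 16]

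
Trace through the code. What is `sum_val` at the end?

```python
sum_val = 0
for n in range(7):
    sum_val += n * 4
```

Let's trace through this code step by step.

Initialize: sum_val = 0
Entering loop: for n in range(7):

After execution: sum_val = 84
84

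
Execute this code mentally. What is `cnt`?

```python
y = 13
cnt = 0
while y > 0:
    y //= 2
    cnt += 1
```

Let's trace through this code step by step.

Initialize: y = 13
Initialize: cnt = 0
Entering loop: while y > 0:

After execution: cnt = 4
4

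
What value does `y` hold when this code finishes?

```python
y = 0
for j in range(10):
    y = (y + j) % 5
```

Let's trace through this code step by step.

Initialize: y = 0
Entering loop: for j in range(10):

After execution: y = 0
0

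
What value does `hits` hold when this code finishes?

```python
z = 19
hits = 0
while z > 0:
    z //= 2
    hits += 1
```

Let's trace through this code step by step.

Initialize: z = 19
Initialize: hits = 0
Entering loop: while z > 0:

After execution: hits = 5
5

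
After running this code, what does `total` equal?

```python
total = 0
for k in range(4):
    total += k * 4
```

Let's trace through this code step by step.

Initialize: total = 0
Entering loop: for k in range(4):

After execution: total = 24
24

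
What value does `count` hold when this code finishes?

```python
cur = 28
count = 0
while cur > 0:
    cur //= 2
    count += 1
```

Let's trace through this code step by step.

Initialize: cur = 28
Initialize: count = 0
Entering loop: while cur > 0:

After execution: count = 5
5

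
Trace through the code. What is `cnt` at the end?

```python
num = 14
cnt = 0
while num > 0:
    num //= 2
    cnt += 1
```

Let's trace through this code step by step.

Initialize: num = 14
Initialize: cnt = 0
Entering loop: while num > 0:

After execution: cnt = 4
4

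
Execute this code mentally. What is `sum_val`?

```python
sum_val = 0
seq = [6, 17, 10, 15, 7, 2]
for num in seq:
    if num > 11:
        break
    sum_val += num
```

Let's trace through this code step by step.

Initialize: sum_val = 0
Initialize: seq = [6, 17, 10, 15, 7, 2]
Entering loop: for num in seq:

After execution: sum_val = 6
6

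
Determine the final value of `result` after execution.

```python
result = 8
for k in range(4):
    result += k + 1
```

Let's trace through this code step by step.

Initialize: result = 8
Entering loop: for k in range(4):

After execution: result = 18
18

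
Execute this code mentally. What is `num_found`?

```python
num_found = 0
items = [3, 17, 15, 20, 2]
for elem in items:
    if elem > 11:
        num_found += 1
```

Let's trace through this code step by step.

Initialize: num_found = 0
Initialize: items = [3, 17, 15, 20, 2]
Entering loop: for elem in items:

After execution: num_found = 3
3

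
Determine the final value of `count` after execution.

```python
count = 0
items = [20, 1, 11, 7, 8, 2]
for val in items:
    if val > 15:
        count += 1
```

Let's trace through this code step by step.

Initialize: count = 0
Initialize: items = [20, 1, 11, 7, 8, 2]
Entering loop: for val in items:

After execution: count = 1
1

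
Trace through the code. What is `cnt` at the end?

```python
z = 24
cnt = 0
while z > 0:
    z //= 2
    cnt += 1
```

Let's trace through this code step by step.

Initialize: z = 24
Initialize: cnt = 0
Entering loop: while z > 0:

After execution: cnt = 5
5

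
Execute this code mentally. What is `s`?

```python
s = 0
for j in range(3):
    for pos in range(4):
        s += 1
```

Let's trace through this code step by step.

Initialize: s = 0
Entering loop: for j in range(3):

After execution: s = 12
12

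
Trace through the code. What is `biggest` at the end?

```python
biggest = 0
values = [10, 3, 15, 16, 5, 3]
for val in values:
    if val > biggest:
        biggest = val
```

Let's trace through this code step by step.

Initialize: biggest = 0
Initialize: values = [10, 3, 15, 16, 5, 3]
Entering loop: for val in values:

After execution: biggest = 16
16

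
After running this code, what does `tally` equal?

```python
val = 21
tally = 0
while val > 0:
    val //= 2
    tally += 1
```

Let's trace through this code step by step.

Initialize: val = 21
Initialize: tally = 0
Entering loop: while val > 0:

After execution: tally = 5
5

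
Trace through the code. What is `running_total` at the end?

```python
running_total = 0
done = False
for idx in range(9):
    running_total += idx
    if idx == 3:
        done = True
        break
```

Let's trace through this code step by step.

Initialize: running_total = 0
Initialize: done = False
Entering loop: for idx in range(9):

After execution: running_total = 6
6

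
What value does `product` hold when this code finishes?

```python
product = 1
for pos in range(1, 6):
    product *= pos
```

Let's trace through this code step by step.

Initialize: product = 1
Entering loop: for pos in range(1, 6):

After execution: product = 120
120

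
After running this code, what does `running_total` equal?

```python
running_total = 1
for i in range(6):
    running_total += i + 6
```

Let's trace through this code step by step.

Initialize: running_total = 1
Entering loop: for i in range(6):

After execution: running_total = 52
52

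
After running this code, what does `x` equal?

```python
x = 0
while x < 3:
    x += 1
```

Let's trace through this code step by step.

Initialize: x = 0
Entering loop: while x < 3:

After execution: x = 3
3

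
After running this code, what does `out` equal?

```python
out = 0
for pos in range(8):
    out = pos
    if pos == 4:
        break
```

Let's trace through this code step by step.

Initialize: out = 0
Entering loop: for pos in range(8):

After execution: out = 4
4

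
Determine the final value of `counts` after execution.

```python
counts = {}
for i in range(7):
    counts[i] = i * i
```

Let's trace through this code step by step.

Initialize: counts = {}
Entering loop: for i in range(7):

After execution: counts = {0: 0, 1: 1, 2: 4, 3: 9, 4: 16, 5: 25, 6: 36}
{0: 0, 1: 1, 2: 4, 3: 9, 4: 16, 5: 25, 6: 36}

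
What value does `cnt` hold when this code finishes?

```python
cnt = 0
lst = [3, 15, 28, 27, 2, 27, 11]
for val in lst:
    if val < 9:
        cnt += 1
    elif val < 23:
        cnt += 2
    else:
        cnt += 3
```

Let's trace through this code step by step.

Initialize: cnt = 0
Initialize: lst = [3, 15, 28, 27, 2, 27, 11]
Entering loop: for val in lst:

After execution: cnt = 15
15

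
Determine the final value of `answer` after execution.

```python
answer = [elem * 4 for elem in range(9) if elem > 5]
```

Let's trace through this code step by step.

Initialize: answer = [elem * 4 for elem in range(9) if elem > 5]

After execution: answer = [24, 28, 32]
[24, 28, 32]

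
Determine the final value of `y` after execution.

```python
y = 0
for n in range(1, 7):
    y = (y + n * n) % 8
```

Let's trace through this code step by step.

Initialize: y = 0
Entering loop: for n in range(1, 7):

After execution: y = 3
3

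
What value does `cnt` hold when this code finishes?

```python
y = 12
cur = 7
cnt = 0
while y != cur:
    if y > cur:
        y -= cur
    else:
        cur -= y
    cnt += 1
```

Let's trace through this code step by step.

Initialize: y = 12
Initialize: cur = 7
Initialize: cnt = 0
Entering loop: while y != cur:

After execution: cnt = 5
5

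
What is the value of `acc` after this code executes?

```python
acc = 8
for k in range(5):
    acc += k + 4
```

Let's trace through this code step by step.

Initialize: acc = 8
Entering loop: for k in range(5):

After execution: acc = 38
38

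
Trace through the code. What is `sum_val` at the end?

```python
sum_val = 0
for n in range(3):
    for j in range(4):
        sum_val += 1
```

Let's trace through this code step by step.

Initialize: sum_val = 0
Entering loop: for n in range(3):

After execution: sum_val = 12
12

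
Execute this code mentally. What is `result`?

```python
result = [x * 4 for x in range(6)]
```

Let's trace through this code step by step.

Initialize: result = [x * 4 for x in range(6)]

After execution: result = [0, 4, 8, 12, 16, 20]
[0, 4, 8, 12, 16, 20]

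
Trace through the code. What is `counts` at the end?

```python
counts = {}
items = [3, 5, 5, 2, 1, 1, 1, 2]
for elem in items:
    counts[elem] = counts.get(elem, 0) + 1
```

Let's trace through this code step by step.

Initialize: counts = {}
Initialize: items = [3, 5, 5, 2, 1, 1, 1, 2]
Entering loop: for elem in items:

After execution: counts = {3: 1, 5: 2, 2: 2, 1: 3}
{3: 1, 5: 2, 2: 2, 1: 3}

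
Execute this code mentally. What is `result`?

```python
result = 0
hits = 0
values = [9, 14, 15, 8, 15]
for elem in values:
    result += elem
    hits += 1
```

Let's trace through this code step by step.

Initialize: result = 0
Initialize: hits = 0
Initialize: values = [9, 14, 15, 8, 15]
Entering loop: for elem in values:

After execution: result = 61
61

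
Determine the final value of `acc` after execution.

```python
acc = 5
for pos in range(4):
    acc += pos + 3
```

Let's trace through this code step by step.

Initialize: acc = 5
Entering loop: for pos in range(4):

After execution: acc = 23
23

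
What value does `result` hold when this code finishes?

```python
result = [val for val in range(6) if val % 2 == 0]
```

Let's trace through this code step by step.

Initialize: result = [val for val in range(6) if val % 2 == 0]

After execution: result = [0, 2, 4]
[0, 2, 4]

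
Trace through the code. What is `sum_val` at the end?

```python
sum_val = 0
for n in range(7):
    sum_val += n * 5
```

Let's trace through this code step by step.

Initialize: sum_val = 0
Entering loop: for n in range(7):

After execution: sum_val = 105
105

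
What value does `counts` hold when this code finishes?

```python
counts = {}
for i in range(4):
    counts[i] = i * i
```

Let's trace through this code step by step.

Initialize: counts = {}
Entering loop: for i in range(4):

After execution: counts = {0: 0, 1: 1, 2: 4, 3: 9}
{0: 0, 1: 1, 2: 4, 3: 9}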